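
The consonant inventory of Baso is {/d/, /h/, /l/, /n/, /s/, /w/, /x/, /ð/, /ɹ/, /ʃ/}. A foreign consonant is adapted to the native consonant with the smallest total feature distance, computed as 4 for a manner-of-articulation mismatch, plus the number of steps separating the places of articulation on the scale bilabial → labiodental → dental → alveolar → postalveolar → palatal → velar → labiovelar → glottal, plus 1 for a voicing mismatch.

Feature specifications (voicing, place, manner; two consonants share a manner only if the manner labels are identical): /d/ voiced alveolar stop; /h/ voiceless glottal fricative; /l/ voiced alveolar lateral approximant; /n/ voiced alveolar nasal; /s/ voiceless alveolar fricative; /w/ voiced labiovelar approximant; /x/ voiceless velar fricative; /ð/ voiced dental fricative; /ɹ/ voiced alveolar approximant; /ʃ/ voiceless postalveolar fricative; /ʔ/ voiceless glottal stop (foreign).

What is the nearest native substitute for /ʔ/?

/h/ is closest: manner differs (stop→fricative, +4), place distance 0 (glottal→glottal), same voicing; total 4. Next closest is /d/ at distance 6.

h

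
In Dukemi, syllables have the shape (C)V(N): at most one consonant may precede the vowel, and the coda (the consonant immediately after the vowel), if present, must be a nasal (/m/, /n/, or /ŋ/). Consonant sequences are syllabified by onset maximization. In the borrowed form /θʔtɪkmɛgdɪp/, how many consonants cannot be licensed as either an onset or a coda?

Syllabifying with onset maximization leaves /θ/, /ʔ/, /k/, /g/, /p/ stranded (only a nasal (/m/, /n/, or /ŋ/) is licensed in coda position; onsets are limited to one consonant).

5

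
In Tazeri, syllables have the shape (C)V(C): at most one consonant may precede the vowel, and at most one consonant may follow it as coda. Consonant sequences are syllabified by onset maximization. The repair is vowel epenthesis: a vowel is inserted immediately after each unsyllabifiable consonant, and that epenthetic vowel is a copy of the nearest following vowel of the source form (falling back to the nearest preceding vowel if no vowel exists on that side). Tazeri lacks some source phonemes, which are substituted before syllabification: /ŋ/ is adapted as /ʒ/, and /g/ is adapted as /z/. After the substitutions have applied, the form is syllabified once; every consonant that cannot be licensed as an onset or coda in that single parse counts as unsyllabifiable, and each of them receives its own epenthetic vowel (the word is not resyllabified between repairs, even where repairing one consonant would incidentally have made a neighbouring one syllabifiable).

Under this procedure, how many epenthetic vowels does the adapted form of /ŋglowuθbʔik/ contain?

After substitution the input is /ʒzlowuθbʔik/.
The unsyllabifiable consonants are /ʒ/, /z/, /b/; each receives one epenthetic vowel.

3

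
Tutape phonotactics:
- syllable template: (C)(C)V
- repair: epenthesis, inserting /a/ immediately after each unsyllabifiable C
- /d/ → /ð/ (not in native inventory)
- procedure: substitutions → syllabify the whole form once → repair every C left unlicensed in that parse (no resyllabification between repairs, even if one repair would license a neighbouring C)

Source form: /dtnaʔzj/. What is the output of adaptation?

Substitution: /d/ → /ð/, giving /ðtnaʔzj/.
Under (C)(C)V, the unsyllabifiable consonants are /ð/, /ʔ/, /z/, /j/ (no codas are permitted; onsets may contain at most 2 consonants).
Epenthesis after each stranded consonant: /ð/ → /ða/, /ʔ/ → /ʔa/, /z/ → /za/, /j/ → /ja/.

ðatnaʔazaja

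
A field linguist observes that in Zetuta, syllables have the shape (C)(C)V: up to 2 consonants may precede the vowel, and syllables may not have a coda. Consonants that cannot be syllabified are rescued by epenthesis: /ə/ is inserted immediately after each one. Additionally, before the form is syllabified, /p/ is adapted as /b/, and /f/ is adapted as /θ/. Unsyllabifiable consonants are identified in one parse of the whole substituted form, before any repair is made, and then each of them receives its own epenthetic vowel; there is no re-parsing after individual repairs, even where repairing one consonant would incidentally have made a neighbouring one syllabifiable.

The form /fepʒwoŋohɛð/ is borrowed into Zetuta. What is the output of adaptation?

θebəʒwoŋohɛðə

Substitution: /f/ → /θ/, /p/ → /b/, giving /θebʒwoŋohɛð/.
The consonants /b/, /ð/ cannot be parsed into a legal (C)(C)V syllable (no codas are permitted; onsets may contain at most 2 consonants).
Epenthesis after each stranded consonant: /b/ → /bə/, /ð/ → /ðə/.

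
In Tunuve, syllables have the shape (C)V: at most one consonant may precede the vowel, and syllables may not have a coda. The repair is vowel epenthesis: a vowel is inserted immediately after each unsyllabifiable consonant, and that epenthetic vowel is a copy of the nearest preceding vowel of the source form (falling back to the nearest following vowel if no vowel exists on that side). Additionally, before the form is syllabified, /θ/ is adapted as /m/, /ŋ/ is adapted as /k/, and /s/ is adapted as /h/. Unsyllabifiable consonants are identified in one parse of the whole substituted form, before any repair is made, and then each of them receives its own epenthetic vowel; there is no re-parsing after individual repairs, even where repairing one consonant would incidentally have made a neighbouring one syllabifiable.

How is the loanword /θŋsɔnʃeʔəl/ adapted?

Substitution: /θ/ → /m/, /ŋ/ → /k/, /s/ → /h/, giving /mkhɔnʃeʔəl/.
Under (C)V, the unsyllabifiable consonants are /m/, /k/, /n/, /l/ (no codas are permitted; onsets are limited to one consonant).
Inserting the epenthetic vowel yields /m/ → /mɔ/, /k/ → /kɔ/, /n/ → /nɔ/, /l/ → /lə/.

mɔkɔhɔnɔʃeʔələ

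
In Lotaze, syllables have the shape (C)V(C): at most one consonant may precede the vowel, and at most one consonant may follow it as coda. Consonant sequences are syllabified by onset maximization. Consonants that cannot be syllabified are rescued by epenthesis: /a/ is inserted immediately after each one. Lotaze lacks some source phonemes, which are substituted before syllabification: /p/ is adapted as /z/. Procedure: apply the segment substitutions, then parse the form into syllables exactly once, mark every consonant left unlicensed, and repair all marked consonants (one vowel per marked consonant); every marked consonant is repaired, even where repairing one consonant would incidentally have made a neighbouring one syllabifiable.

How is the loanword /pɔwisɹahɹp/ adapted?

Substitution: /p/ → /z/, giving /zɔwisɹahɹz/.
Under (C)V(C), the unsyllabifiable consonants are /ɹ/, /z/ (at most one coda consonant is licensed; onsets are limited to one consonant).
Epenthesis after each stranded consonant: /ɹ/ → /ɹa/, /z/ → /za/.

zɔwisɹahɹaza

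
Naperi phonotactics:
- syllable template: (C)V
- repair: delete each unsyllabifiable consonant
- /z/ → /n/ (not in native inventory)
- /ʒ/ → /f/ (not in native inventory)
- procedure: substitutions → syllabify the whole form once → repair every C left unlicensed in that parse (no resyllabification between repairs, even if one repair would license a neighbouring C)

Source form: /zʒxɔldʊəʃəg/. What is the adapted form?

xɔdʊəʃə

Substitution: /z/ → /n/, /ʒ/ → /f/, giving /nfxɔldʊəʃəg/.
The consonants /n/, /f/, /l/, /g/ cannot be parsed into a legal (C)V syllable (no codas are permitted; onsets are limited to one consonant).
Deletion applies to /n/, /f/, /l/, /g/.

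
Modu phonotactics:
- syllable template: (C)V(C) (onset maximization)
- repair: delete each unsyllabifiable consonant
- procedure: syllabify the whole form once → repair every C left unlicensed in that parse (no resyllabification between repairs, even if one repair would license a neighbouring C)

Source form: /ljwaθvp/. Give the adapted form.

The consonants /l/, /j/, /v/, /p/ cannot be parsed into a legal (C)V(C) syllable (at most one coda consonant is licensed; onsets are limited to one consonant).
Each unlicensed consonant is deleted: /l/, /j/, /v/, /p/.

waθ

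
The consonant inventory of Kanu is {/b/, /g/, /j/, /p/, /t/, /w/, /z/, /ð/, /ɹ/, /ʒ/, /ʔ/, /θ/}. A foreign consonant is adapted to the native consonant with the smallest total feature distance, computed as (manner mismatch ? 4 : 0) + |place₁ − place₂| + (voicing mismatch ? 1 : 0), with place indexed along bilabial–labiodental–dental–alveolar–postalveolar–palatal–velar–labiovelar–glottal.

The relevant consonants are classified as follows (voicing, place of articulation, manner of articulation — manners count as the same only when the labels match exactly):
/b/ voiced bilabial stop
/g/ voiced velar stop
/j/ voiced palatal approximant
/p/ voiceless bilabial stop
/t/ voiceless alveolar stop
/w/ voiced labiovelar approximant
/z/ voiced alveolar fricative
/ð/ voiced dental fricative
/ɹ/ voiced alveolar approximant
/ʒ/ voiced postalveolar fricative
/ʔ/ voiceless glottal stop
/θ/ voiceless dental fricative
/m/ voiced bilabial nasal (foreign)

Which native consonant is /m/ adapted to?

b

/b/ is closest: manner differs (nasal→stop, +4), place distance 0 (bilabial→bilabial), same voicing; total 4. Next closest is /p/ at distance 5.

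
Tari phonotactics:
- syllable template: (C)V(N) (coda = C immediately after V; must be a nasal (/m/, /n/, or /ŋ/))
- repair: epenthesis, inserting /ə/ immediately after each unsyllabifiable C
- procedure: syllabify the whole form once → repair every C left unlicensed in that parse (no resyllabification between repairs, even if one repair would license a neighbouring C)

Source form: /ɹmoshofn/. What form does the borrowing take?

Under (C)V(N), the unsyllabifiable consonants are /ɹ/, /s/, /f/, /n/ (only a nasal (/m/, /n/, or /ŋ/) is licensed in coda position; onsets are limited to one consonant).
Epenthesis after each stranded consonant: /ɹ/ → /ɹə/, /s/ → /sə/, /f/ → /fə/, /n/ → /nə/.

ɹəmosəhofənə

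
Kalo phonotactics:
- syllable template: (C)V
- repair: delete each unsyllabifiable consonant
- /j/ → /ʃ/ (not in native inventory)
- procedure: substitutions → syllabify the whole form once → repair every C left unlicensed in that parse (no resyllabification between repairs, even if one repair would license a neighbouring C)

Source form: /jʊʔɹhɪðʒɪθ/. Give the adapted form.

ʃʊhɪʒɪ

Substitution: /j/ → /ʃ/, giving /ʃʊʔɹhɪðʒɪθ/.
The consonants /ʔ/, /ɹ/, /ð/, /θ/ cannot be parsed into a legal (C)V syllable (no codas are permitted; onsets are limited to one consonant).
Deletion applies to /ʔ/, /ɹ/, /ð/, /θ/.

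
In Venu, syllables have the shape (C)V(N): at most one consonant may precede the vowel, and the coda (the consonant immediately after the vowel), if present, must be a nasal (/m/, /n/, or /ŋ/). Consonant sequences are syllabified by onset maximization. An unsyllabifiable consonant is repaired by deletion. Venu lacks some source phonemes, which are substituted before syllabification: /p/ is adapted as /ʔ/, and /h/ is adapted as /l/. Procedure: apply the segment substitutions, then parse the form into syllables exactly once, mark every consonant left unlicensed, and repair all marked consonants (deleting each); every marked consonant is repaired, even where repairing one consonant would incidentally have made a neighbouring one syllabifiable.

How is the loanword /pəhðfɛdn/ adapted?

Substitution: /p/ → /ʔ/, /h/ → /l/, giving /ʔəlðfɛdn/.
Syllabifying with onset maximization leaves /l/, /ð/, /d/, /n/ stranded (only a nasal (/m/, /n/, or /ŋ/) is licensed in coda position; onsets are limited to one consonant).
Each unlicensed consonant is deleted: /l/, /ð/, /d/, /n/.

ʔəfɛ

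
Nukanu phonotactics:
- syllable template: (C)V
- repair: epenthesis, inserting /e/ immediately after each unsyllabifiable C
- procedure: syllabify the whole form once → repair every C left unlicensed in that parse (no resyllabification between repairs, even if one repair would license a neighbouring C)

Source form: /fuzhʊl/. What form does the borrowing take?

fuzehʊle

The consonants /z/, /l/ cannot be parsed into a legal (C)V syllable (no codas are permitted; onsets are limited to one consonant).
Epenthesis after each stranded consonant: /z/ → /ze/, /l/ → /le/.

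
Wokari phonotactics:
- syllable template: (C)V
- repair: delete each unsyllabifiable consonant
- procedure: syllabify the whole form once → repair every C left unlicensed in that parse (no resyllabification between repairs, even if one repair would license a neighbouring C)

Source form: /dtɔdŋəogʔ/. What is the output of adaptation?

The consonants /d/, /d/, /g/, /ʔ/ cannot be parsed into a legal (C)V syllable (no codas are permitted; onsets are limited to one consonant).
Deleting the stranded consonants removes /d/, /d/, /g/, /ʔ/.

tɔŋəo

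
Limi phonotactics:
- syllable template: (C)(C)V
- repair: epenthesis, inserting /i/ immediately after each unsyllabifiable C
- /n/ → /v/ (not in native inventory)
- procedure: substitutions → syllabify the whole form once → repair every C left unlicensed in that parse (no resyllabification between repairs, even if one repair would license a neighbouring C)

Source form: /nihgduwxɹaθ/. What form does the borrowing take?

vihigduwixɹaθi

Substitution: /n/ → /v/, giving /vihgduwxɹaθ/.
Syllabifying with onset maximization leaves /h/, /w/, /θ/ stranded (no codas are permitted; onsets may contain at most 2 consonants).
Each unlicensed consonant becomes the onset of a new syllable: /h/ → /hi/, /w/ → /wi/, /θ/ → /θi/.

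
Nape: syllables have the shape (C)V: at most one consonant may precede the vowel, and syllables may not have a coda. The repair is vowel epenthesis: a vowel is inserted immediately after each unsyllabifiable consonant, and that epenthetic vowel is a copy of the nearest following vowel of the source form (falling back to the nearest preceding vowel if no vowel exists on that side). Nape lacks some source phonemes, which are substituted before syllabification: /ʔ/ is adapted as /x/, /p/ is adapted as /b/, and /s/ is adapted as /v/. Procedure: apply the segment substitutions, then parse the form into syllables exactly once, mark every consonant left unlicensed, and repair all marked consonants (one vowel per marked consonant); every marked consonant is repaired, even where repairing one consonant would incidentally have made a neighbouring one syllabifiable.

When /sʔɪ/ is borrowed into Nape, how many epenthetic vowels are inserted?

1

After substitution the input is /vxɪ/.
The unsyllabifiable consonants are /v/; each receives one epenthetic vowel.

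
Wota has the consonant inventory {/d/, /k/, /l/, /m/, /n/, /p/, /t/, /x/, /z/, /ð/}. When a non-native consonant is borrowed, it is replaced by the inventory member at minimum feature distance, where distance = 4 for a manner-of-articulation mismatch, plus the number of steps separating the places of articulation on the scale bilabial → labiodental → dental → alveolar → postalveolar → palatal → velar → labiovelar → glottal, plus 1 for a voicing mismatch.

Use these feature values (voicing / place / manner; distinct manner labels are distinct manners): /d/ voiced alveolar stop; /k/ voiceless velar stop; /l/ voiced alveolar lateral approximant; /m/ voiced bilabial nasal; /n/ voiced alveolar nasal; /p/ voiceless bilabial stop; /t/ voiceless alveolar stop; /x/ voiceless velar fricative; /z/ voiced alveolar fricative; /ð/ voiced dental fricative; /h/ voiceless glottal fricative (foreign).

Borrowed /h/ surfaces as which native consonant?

x

/x/ is closest: same manner (fricative), place distance 2 (glottal→velar), same voicing; total 2. Next closest is /k/ at distance 6.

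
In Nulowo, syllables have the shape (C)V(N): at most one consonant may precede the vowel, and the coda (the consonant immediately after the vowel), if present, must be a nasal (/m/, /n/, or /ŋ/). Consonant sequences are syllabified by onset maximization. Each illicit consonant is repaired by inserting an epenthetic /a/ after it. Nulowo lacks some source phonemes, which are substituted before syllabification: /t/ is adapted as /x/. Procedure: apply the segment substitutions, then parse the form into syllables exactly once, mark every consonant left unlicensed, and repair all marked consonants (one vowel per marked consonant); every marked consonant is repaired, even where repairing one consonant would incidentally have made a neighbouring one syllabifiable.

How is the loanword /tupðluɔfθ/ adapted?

Substitution: /t/ → /x/, giving /xupðluɔfθ/.
Syllabifying with onset maximization leaves /p/, /ð/, /f/, /θ/ stranded (only a nasal (/m/, /n/, or /ŋ/) is licensed in coda position; onsets are limited to one consonant).
Inserting the epenthetic vowel yields /p/ → /pa/, /ð/ → /ða/, /f/ → /fa/, /θ/ → /θa/.

xupaðaluɔfaθa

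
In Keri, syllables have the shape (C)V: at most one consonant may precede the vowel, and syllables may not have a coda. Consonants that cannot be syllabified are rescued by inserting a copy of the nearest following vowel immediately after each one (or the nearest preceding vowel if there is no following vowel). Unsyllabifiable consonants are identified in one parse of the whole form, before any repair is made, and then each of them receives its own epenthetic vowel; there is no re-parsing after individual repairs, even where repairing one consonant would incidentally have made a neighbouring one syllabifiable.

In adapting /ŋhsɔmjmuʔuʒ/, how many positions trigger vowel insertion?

5

The unsyllabifiable consonants are /ŋ/, /h/, /m/, /j/, /ʒ/; each receives one epenthetic vowel.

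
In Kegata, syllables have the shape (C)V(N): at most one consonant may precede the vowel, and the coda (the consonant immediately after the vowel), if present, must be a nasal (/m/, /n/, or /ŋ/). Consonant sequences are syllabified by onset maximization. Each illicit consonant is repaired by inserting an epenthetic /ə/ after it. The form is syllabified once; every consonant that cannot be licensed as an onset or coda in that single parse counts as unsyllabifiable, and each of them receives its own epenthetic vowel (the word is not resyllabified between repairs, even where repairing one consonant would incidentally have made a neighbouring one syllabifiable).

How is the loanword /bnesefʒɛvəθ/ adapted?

bənesefəʒɛvəθə

The consonants /b/, /f/, /θ/ cannot be parsed into a legal (C)V(N) syllable (only a nasal (/m/, /n/, or /ŋ/) is licensed in coda position; onsets are limited to one consonant).
Epenthesis after each stranded consonant: /b/ → /bə/, /f/ → /fə/, /θ/ → /θə/.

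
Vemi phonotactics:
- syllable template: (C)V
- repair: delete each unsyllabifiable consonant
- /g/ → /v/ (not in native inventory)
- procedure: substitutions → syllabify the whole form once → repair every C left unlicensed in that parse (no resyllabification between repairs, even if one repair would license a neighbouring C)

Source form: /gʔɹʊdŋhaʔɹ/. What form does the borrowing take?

Substitution: /g/ → /v/, giving /vʔɹʊdŋhaʔɹ/.
Under (C)V, the unsyllabifiable consonants are /v/, /ʔ/, /d/, /ŋ/, /ʔ/, /ɹ/ (no codas are permitted; onsets are limited to one consonant).
Deleting the stranded consonants removes /v/, /ʔ/, /d/, /ŋ/, /ʔ/, /ɹ/.

ɹʊha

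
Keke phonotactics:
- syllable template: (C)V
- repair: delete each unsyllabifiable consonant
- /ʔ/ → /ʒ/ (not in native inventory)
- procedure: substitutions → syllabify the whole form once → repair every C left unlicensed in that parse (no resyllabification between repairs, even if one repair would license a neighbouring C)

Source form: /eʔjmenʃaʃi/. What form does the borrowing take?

emeʃaʃi

Substitution: /ʔ/ → /ʒ/, giving /eʒjmenʃaʃi/.
The consonants /ʒ/, /j/, /n/ cannot be parsed into a legal (C)V syllable (no codas are permitted; onsets are limited to one consonant).
Each unlicensed consonant is deleted: /ʒ/, /j/, /n/.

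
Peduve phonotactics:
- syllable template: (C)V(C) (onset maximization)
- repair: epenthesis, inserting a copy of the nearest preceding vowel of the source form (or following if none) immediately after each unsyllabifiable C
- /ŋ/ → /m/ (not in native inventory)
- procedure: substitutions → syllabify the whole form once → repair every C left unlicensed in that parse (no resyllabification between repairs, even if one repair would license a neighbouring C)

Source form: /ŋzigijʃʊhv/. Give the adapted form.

mizigijʃʊhvʊ

Substitution: /ŋ/ → /m/, giving /mzigijʃʊhv/.
The consonants /m/, /v/ cannot be parsed into a legal (C)V(C) syllable (at most one coda consonant is licensed; onsets are limited to one consonant).
Epenthesis after each stranded consonant: /m/ → /mi/, /v/ → /vʊ/.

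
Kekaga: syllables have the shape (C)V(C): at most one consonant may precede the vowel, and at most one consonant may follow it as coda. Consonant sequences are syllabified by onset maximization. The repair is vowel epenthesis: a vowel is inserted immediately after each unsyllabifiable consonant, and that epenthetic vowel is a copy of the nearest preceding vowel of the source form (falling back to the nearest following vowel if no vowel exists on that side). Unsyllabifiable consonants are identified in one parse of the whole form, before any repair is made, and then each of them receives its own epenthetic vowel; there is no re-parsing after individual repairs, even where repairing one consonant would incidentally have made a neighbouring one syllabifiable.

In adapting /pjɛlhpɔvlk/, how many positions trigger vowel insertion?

The unsyllabifiable consonants are /p/, /h/, /l/, /k/; each receives one epenthetic vowel.

4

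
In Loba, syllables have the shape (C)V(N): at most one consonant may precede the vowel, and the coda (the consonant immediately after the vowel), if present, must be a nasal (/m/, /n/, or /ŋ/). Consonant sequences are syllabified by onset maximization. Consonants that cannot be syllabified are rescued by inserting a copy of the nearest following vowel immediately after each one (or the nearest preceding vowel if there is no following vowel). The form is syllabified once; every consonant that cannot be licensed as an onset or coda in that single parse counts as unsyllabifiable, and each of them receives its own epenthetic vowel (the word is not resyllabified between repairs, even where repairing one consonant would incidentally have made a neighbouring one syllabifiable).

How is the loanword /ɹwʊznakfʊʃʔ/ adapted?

ɹʊwʊzanakʊfʊʃʊʔʊ

Under (C)V(N), the unsyllabifiable consonants are /ɹ/, /z/, /k/, /ʃ/, /ʔ/ (only a nasal (/m/, /n/, or /ŋ/) is licensed in coda position; onsets are limited to one consonant).
Inserting the epenthetic vowel yields /ɹ/ → /ɹʊ/, /z/ → /za/, /k/ → /kʊ/, /ʃ/ → /ʃʊ/, /ʔ/ → /ʔʊ/.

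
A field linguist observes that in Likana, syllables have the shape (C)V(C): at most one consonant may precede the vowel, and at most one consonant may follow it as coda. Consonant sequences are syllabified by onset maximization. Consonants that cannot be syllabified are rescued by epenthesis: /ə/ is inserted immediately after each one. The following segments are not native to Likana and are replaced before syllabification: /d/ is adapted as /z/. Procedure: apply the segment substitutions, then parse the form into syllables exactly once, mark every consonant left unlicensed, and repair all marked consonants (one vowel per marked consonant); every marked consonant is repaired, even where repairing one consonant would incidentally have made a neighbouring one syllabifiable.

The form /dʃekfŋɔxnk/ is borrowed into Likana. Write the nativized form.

zəʃekfəŋɔxnəkə

Substitution: /d/ → /z/, giving /zʃekfŋɔxnk/.
The consonants /z/, /f/, /n/, /k/ cannot be parsed into a legal (C)V(C) syllable (at most one coda consonant is licensed; onsets are limited to one consonant).
Inserting the epenthetic vowel yields /z/ → /zə/, /f/ → /fə/, /n/ → /nə/, /k/ → /kə/.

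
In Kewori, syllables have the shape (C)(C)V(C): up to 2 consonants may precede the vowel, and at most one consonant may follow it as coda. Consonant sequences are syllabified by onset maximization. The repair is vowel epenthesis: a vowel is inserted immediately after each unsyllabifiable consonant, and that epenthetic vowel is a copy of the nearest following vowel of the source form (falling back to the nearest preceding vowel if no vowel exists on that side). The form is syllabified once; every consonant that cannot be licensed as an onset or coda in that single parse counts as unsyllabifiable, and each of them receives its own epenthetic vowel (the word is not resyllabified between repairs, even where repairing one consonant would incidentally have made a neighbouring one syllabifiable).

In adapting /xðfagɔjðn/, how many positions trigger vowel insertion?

3

The unsyllabifiable consonants are /x/, /ð/, /n/; each receives one epenthetic vowel.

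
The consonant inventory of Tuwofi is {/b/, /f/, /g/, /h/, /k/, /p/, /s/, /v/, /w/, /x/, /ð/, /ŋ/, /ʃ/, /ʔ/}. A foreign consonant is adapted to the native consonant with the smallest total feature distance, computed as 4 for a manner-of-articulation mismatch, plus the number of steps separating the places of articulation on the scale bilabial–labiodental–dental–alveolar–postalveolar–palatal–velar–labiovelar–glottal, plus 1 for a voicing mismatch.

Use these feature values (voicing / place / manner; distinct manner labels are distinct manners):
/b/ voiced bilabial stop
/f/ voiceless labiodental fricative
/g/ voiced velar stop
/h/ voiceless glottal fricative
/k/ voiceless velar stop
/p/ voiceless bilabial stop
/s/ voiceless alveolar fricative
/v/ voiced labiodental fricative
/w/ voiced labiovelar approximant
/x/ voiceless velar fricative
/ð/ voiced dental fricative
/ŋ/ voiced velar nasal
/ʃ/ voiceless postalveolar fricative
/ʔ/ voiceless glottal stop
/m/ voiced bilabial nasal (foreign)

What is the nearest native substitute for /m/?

/b/ is closest: manner differs (nasal→stop, +4), place distance 0 (bilabial→bilabial), same voicing; total 4. Next closest is /p/ at distance 5.

b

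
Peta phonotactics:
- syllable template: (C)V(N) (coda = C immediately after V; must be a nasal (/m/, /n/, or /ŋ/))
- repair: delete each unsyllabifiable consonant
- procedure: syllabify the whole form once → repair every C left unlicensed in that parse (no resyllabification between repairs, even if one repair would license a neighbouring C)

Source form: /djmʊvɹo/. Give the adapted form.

Under (C)V(N), the unsyllabifiable consonants are /d/, /j/, /v/ (only a nasal (/m/, /n/, or /ŋ/) is licensed in coda position; onsets are limited to one consonant).
Deletion applies to /d/, /j/, /v/.

mʊɹo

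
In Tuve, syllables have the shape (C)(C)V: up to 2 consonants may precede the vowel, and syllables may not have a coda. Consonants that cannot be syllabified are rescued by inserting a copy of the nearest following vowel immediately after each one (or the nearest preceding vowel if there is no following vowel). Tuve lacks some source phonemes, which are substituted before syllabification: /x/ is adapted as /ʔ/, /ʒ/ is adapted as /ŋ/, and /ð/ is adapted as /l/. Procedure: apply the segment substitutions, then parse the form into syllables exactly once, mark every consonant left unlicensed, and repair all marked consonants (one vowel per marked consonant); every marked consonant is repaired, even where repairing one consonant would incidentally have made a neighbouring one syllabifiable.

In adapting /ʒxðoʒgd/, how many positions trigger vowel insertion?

After substitution the input is /ŋʔloŋgd/.
The unsyllabifiable consonants are /ŋ/, /ŋ/, /g/, /d/; each receives one epenthetic vowel.

4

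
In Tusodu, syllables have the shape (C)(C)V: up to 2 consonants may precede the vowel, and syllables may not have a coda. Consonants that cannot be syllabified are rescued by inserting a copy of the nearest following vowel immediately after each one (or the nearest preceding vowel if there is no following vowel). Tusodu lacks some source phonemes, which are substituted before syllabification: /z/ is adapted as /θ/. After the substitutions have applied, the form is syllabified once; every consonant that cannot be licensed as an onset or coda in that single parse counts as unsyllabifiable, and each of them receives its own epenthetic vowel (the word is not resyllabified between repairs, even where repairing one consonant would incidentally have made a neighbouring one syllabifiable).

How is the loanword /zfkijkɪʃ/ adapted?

θifkijkɪʃɪ

Substitution: /z/ → /θ/, giving /θfkijkɪʃ/.
The consonants /θ/, /ʃ/ cannot be parsed into a legal (C)(C)V syllable (no codas are permitted; onsets may contain at most 2 consonants).
Inserting the epenthetic vowel yields /θ/ → /θi/, /ʃ/ → /ʃɪ/.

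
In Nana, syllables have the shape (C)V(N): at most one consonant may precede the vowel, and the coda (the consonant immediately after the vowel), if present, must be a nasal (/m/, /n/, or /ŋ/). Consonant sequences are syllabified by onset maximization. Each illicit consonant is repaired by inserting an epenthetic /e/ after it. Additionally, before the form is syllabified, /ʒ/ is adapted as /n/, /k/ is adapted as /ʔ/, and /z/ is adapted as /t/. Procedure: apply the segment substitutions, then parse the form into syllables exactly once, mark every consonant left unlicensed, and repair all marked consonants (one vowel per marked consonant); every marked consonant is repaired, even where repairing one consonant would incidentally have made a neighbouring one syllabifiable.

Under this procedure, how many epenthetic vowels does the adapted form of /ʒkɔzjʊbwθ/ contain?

After substitution the input is /nʔɔtjʊbwθ/.
The unsyllabifiable consonants are /n/, /t/, /b/, /w/, /θ/; each receives one epenthetic vowel.

5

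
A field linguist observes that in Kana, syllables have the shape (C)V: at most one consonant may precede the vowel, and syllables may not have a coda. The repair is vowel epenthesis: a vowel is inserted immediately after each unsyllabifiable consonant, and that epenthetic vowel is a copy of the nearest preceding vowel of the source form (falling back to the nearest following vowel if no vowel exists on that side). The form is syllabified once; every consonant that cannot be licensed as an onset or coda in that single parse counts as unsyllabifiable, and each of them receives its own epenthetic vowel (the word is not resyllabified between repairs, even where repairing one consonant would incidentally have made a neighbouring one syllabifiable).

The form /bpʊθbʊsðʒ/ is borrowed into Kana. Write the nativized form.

bʊpʊθʊbʊsʊðʊʒʊ

Syllabifying with onset maximization leaves /b/, /θ/, /s/, /ð/, /ʒ/ stranded (no codas are permitted; onsets are limited to one consonant).
Epenthesis after each stranded consonant: /b/ → /bʊ/, /θ/ → /θʊ/, /s/ → /sʊ/, /ð/ → /ðʊ/, /ʒ/ → /ʒʊ/.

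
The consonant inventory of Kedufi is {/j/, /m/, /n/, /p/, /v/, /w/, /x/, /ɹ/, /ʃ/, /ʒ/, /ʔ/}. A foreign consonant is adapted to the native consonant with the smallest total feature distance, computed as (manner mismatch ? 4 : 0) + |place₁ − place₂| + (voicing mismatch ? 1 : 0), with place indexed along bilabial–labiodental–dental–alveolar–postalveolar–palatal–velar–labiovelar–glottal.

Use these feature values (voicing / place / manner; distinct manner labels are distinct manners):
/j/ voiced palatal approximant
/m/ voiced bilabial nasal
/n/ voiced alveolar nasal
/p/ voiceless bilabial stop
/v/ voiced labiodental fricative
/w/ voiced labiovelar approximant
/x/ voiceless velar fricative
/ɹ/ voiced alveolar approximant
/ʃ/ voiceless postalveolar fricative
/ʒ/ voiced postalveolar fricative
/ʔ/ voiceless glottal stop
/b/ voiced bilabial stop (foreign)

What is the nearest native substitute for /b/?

/p/ is closest: same manner (stop), place distance 0 (bilabial→bilabial), voicing differs (+1); total 1. Next closest is /m/ at distance 4.

p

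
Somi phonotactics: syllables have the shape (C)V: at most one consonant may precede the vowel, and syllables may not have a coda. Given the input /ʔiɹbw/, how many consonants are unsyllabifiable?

3

Syllabifying with onset maximization leaves /ɹ/, /b/, /w/ stranded (no codas are permitted; onsets are limited to one consonant).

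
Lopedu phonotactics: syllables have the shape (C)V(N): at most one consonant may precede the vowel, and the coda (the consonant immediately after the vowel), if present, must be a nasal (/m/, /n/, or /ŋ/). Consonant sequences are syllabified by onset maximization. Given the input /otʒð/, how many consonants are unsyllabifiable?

3

Syllabifying with onset maximization leaves /t/, /ʒ/, /ð/ stranded (only a nasal (/m/, /n/, or /ŋ/) is licensed in coda position; onsets are limited to one consonant).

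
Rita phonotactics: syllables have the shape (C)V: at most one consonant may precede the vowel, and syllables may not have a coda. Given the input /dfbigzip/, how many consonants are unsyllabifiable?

The consonants /d/, /f/, /g/, /p/ cannot be parsed into a legal (C)V syllable (no codas are permitted; onsets are limited to one consonant).

4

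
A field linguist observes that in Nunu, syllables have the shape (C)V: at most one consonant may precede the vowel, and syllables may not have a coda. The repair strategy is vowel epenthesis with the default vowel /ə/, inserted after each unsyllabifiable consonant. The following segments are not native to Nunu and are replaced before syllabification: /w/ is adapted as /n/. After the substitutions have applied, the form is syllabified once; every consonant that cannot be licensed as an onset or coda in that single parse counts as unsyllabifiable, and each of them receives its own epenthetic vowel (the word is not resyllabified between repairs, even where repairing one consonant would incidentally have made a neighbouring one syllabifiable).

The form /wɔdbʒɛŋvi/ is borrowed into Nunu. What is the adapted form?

Substitution: /w/ → /n/, giving /nɔdbʒɛŋvi/.
The consonants /d/, /b/, /ŋ/ cannot be parsed into a legal (C)V syllable (no codas are permitted; onsets are limited to one consonant).
Epenthesis after each stranded consonant: /d/ → /də/, /b/ → /bə/, /ŋ/ → /ŋə/.

nɔdəbəʒɛŋəvi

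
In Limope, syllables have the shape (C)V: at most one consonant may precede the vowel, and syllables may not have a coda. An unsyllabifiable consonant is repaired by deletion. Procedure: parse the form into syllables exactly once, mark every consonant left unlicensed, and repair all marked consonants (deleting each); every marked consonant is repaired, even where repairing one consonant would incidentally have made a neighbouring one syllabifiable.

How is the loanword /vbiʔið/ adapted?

Syllabifying with onset maximization leaves /v/, /ð/ stranded (no codas are permitted; onsets are limited to one consonant).
Each unlicensed consonant is deleted: /v/, /ð/.

biʔi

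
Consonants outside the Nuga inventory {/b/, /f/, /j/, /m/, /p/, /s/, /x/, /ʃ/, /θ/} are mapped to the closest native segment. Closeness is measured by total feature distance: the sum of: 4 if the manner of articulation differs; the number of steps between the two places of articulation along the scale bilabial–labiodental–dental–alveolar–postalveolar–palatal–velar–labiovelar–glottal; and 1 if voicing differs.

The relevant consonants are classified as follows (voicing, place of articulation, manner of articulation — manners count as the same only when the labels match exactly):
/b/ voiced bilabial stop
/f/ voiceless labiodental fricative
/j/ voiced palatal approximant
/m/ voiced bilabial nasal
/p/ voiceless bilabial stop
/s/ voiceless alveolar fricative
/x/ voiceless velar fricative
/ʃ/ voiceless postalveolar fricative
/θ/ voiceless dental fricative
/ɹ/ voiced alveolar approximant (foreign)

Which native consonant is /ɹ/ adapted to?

j

/j/ is closest: same manner (approximant), place distance 2 (alveolar→palatal), same voicing; total 2. Next closest is /s/ at distance 5.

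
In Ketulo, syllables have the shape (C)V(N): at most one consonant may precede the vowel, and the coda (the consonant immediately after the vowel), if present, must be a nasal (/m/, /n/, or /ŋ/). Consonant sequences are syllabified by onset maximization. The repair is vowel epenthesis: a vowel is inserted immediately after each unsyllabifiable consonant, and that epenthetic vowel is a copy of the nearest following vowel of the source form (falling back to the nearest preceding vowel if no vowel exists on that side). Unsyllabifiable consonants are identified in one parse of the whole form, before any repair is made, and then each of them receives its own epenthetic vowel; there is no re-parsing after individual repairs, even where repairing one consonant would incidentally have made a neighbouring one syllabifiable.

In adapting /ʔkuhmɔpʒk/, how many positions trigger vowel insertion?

5

The unsyllabifiable consonants are /ʔ/, /h/, /p/, /ʒ/, /k/; each receives one epenthetic vowel.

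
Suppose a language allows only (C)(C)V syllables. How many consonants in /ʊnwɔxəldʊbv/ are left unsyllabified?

The consonants /b/, /v/ cannot be parsed into a legal (C)(C)V syllable (no codas are permitted; onsets may contain at most 2 consonants).

2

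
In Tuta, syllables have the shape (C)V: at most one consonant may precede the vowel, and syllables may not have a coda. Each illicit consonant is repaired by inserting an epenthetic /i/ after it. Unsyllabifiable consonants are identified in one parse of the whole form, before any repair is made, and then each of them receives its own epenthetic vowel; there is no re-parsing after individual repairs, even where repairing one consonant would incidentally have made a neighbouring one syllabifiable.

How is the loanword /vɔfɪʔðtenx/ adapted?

vɔfɪʔiðitenixi

The consonants /ʔ/, /ð/, /n/, /x/ cannot be parsed into a legal (C)V syllable (no codas are permitted; onsets are limited to one consonant).
Epenthesis after each stranded consonant: /ʔ/ → /ʔi/, /ð/ → /ði/, /n/ → /ni/, /x/ → /xi/.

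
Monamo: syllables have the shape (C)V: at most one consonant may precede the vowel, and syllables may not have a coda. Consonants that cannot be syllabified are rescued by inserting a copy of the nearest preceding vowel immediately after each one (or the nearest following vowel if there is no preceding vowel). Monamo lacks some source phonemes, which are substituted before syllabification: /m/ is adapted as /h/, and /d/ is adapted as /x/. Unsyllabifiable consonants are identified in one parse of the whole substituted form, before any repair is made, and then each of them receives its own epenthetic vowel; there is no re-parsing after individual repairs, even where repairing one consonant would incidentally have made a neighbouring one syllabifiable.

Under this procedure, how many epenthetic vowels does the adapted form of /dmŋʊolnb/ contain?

After substitution the input is /xhŋʊolnb/.
The unsyllabifiable consonants are /x/, /h/, /l/, /n/, /b/; each receives one epenthetic vowel.

5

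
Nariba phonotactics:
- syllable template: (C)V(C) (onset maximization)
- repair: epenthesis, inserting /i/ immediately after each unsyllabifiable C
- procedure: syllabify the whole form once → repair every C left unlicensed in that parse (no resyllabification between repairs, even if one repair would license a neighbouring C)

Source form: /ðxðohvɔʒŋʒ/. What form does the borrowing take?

Under (C)V(C), the unsyllabifiable consonants are /ð/, /x/, /ŋ/, /ʒ/ (at most one coda consonant is licensed; onsets are limited to one consonant).
Epenthesis after each stranded consonant: /ð/ → /ði/, /x/ → /xi/, /ŋ/ → /ŋi/, /ʒ/ → /ʒi/.

ðixiðohvɔʒŋiʒi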